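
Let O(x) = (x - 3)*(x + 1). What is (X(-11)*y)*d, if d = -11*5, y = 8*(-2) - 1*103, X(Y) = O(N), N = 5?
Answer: 78540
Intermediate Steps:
O(x) = (1 + x)*(-3 + x) (O(x) = (-3 + x)*(1 + x) = (1 + x)*(-3 + x))
X(Y) = 12 (X(Y) = -3 + 5² - 2*5 = -3 + 25 - 10 = 12)
y = -119 (y = -16 - 103 = -119)
d = -55
(X(-11)*y)*d = (12*(-119))*(-55) = -1428*(-55) = 78540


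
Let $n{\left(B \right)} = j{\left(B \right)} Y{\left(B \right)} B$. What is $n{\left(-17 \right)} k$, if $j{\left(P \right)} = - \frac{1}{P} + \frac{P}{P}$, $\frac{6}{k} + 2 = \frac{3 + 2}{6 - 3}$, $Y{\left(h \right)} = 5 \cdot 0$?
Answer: $0$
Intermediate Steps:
$Y{\left(h \right)} = 0$
$k = -18$ ($k = \frac{6}{-2 + \frac{3 + 2}{6 - 3}} = \frac{6}{-2 + \frac{5}{3}} = \frac{6}{- \frac{1}{3}} = 6 \left(-3\right) = -18$)
$j{\left(P \right)} = 1 - \frac{1}{P}$ ($j{\left(P \right)} = - \frac{1}{P} + 1 = 1 - \frac{1}{P}$)
$n{\left(B \right)} = 0$ ($n{\left(B \right)} = \frac{-1 + B}{B} 0 B = \frac{-1 + B}{B} 0 = 0$)
$n{\left(-17 \right)} k = 0 \left(-18\right) = 0$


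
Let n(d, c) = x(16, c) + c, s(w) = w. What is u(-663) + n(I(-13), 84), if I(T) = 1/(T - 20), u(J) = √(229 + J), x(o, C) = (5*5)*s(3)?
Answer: 159 + I*√434 ≈ 159.0 + 20.833*I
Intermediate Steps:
x(o, C) = 75 (x(o, C) = (5*5)*3 = 25*3 = 75)
I(T) = 1/(-20 + T)
n(d, c) = 75 + c
u(-663) + n(I(-13), 84) = √(229 - 663) + (75 + 84) = √(-434) + 159 = I*√434 + 159 = 159 + I*√434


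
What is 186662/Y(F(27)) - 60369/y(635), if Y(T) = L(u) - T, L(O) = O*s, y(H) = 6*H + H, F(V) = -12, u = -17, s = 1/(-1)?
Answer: 827961889/128905 ≈ 6423.0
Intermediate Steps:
s = -1
y(H) = 7*H
L(O) = -O (L(O) = O*(-1) = -O)
Y(T) = 17 - T (Y(T) = -1*(-17) - T = 17 - T)
186662/Y(F(27)) - 60369/y(635) = 186662/(17 - 1*(-12)) - 60369/(7*635) = 186662/(17 + 12) - 60369/4445 = 186662/29 - 60369*1/4445 = 186662*(1/29) - 60369/4445 = 186662/29 - 60369/4445 = 827961889/128905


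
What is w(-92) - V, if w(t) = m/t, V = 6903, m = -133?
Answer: -634943/92 ≈ -6901.6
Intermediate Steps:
w(t) = -133/t
w(-92) - V = -133/(-92) - 1*6903 = -133*(-1/92) - 6903 = 133/92 - 6903 = -634943/92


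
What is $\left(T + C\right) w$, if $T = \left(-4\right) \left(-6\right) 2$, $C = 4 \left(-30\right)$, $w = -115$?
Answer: $8280$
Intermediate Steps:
$C = -120$
$T = 48$ ($T = 24 \cdot 2 = 48$)
$\left(T + C\right) w = \left(48 - 120\right) \left(-115\right) = \left(-72\right) \left(-115\right) = 8280$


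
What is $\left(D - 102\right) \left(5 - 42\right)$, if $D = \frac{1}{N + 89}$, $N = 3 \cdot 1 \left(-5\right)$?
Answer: $\frac{7547}{2} \approx 3773.5$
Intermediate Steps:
$N = -15$ ($N = 3 \left(-5\right) = -15$)
$D = \frac{1}{74}$ ($D = \frac{1}{-15 + 89} = \frac{1}{74} \approx 0.013514$)
$\left(D - 102\right) \left(5 - 42\right) = \left(\frac{1}{74} - 102\right) \left(5 - 42\right) = \left(- \frac{7547}{74}\right) \left(-37\right) = \frac{7547}{2}$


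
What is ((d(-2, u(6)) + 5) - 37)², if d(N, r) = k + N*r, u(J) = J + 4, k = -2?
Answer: 2916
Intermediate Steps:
u(J) = 4 + J
d(N, r) = -2 + N*r
((d(-2, u(6)) + 5) - 37)² = (((-2 - 2*(4 + 6)) + 5) - 37)² = (((-2 - 2*10) + 5) - 37)² = (((-2 - 20) + 5) - 37)² = ((-22 + 5) - 37)² = (-17 - 37)² = (-54)² = 2916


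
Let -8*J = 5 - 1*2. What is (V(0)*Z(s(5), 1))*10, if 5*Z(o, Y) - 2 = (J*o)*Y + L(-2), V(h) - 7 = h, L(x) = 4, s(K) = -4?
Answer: 105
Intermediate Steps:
J = -3/8 (J = -(5 - 1*2)/8 = -(5 - 2)/8 = -1/8*3 = -3/8 ≈ -0.37500)
V(h) = 7 + h
Z(o, Y) = 6/5 - 3*Y*o/40 (Z(o, Y) = 2/5 + ((-3*o/8)*Y + 4)/5 = 2/5 + (-3*Y*o/8 + 4)/5 = 2/5 + (4 - 3*Y*o/8)/5 = 2/5 + (4/5 - 3*Y*o/40) = 6/5 - 3*Y*o/40)
(V(0)*Z(s(5), 1))*10 = ((7 + 0)*(6/5 - 3/40*1*(-4)))*10 = (7*(6/5 + 3/10))*10 = (7*(3/2))*10 = (21/2)*10 = 105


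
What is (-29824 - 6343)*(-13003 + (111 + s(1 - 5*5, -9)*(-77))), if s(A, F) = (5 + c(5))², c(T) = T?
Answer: 744750864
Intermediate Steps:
s(A, F) = 100 (s(A, F) = (5 + 5)² = 10² = 100)
(-29824 - 6343)*(-13003 + (111 + s(1 - 5*5, -9)*(-77))) = (-29824 - 6343)*(-13003 + (111 + 100*(-77))) = -36167*(-13003 + (111 - 7700)) = -36167*(-13003 - 7589) = -36167*(-20592) = 744750864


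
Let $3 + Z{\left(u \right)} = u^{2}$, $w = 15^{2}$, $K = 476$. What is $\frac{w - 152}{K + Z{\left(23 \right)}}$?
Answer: $\frac{73}{1002} \approx 0.072854$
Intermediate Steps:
$w = 225$
$Z{\left(u \right)} = -3 + u^{2}$
$\frac{w - 152}{K + Z{\left(23 \right)}} = \frac{225 - 152}{476 - \left(3 - 23^{2}\right)} = \frac{73}{476 + \left(-3 + 529\right)} = \frac{73}{476 + 526} = \frac{73}{1002}$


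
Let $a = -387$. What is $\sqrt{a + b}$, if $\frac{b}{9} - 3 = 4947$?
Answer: $3 \sqrt{4907} \approx 210.15$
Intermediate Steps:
$b = 44550$ ($b = 27 + 9 \cdot 4947 = 27 + 44523 = 44550$)
$\sqrt{a + b} = \sqrt{-387 + 44550} = \sqrt{44163} = 3 \sqrt{4907}$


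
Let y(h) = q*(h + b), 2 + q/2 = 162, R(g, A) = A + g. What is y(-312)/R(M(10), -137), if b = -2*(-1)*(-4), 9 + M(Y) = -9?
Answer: 20480/31 ≈ 660.65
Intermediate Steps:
M(Y) = -18 (M(Y) = -9 - 9 = -18)
b = -8 (b = 2*(-4) = -8)
q = 320 (q = -4 + 2*162 = -4 + 324 = 320)
y(h) = -2560 + 320*h (y(h) = 320*(h - 8) = 320*(-8 + h) = -2560 + 320*h)
y(-312)/R(M(10), -137) = (-2560 + 320*(-312))/(-137 - 18) = (-2560 - 99840)/(-155) = -102400*(-1/155) = 20480/31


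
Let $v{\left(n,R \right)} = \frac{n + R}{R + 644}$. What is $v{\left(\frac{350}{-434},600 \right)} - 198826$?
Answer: $- \frac{7667507289}{38564} \approx -1.9883 \cdot 10^{5}$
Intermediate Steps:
$v{\left(n,R \right)} = \frac{R + n}{644 + R}$
$v{\left(\frac{350}{-434},600 \right)} - 198826 = \frac{600 + \frac{350}{-434}}{644 + 600} - 198826 = \frac{600 + 350 \left(- \frac{1}{434}\right)}{1244} - 198826 = \frac{600 - \frac{25}{31}}{1244} - 198826 = \frac{1}{1244} \cdot \frac{18575}{31} - 198826 = \frac{18575}{38564} - 198826 = - \frac{7667507289}{38564}$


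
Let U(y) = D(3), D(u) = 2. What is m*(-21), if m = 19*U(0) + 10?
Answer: -1008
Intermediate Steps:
U(y) = 2
m = 48 (m = 19*2 + 10 = 38 + 10 = 48)
m*(-21) = 48*(-21) = -1008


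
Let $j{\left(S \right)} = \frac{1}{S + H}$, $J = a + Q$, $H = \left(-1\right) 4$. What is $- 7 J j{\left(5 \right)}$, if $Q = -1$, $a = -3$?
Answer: $28$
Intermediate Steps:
$H = -4$
$J = -4$ ($J = -3 - 1 = -4$)
$j{\left(S \right)} = \frac{1}{-4 + S}$ ($j{\left(S \right)} = \frac{1}{S - 4} = \frac{1}{-4 + S}$)
$- 7 J j{\left(5 \right)} = \frac{\left(-7\right) \left(-4\right)}{-4 + 5} = \frac{28}{1} = 28 \cdot 1 = 28$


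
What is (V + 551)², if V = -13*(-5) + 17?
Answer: 400689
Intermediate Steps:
V = 82 (V = 65 + 17 = 82)
(V + 551)² = (82 + 551)² = 633² = 400689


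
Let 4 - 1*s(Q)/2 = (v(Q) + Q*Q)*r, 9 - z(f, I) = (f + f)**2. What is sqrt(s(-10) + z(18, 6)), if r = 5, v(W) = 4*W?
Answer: I*sqrt(1879) ≈ 43.347*I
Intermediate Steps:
z(f, I) = 9 - 4*f**2 (z(f, I) = 9 - (f + f)**2 = 9 - (2*f)**2 = 9 - 4*f**2)
s(Q) = 8 - 40*Q - 10*Q**2 (s(Q) = 8 - 2*(4*Q + Q*Q)*5 = 8 - 2*(4*Q + Q**2)*5 = 8 - 2*(Q**2 + 4*Q)*5 = 8 - 2*(5*Q**2 + 20*Q) = 8 + (-40*Q - 10*Q**2) = 8 - 40*Q - 10*Q**2)
sqrt(s(-10) + z(18, 6)) = sqrt((8 - 40*(-10) - 10*(-10)**2) + (9 - 4*18**2)) = sqrt((8 + 400 - 10*100) + (9 - 4*324)) = sqrt((8 + 400 - 1000) + (9 - 1296)) = sqrt(-592 - 1287) = sqrt(-1879) = I*sqrt(1879)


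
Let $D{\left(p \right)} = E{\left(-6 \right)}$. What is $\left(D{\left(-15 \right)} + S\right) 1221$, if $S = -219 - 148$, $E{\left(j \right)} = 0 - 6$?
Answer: $-455433$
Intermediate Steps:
$E{\left(j \right)} = -6$ ($E{\left(j \right)} = 0 - 6 = -6$)
$D{\left(p \right)} = -6$
$S = -367$
$\left(D{\left(-15 \right)} + S\right) 1221 = \left(-6 - 367\right) 1221 = \left(-373\right) 1221 = -455433$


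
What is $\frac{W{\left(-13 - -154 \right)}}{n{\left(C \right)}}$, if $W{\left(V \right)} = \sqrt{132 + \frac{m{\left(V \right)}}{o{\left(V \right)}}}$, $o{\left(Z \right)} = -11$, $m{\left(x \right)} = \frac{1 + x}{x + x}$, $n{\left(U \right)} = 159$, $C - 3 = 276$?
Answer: $\frac{\sqrt{317429211}}{246609} \approx 0.072246$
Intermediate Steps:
$C = 279$ ($C = 3 + 276 = 279$)
$m{\left(x \right)} = \frac{1 + x}{2 x}$
$W{\left(V \right)} = \sqrt{132 - \frac{1 + V}{22 V}}$ ($W{\left(V \right)} = \sqrt{132 + \frac{\frac{1}{2} \frac{1}{V} \left(1 + V\right)}{-11}} = \sqrt{132 + \frac{1 + V}{2 V} \left(- \frac{1}{11}\right)} = \sqrt{132 - \frac{1 + V}{22 V}}$)
$\frac{W{\left(-13 - -154 \right)}}{n{\left(C \right)}} = \frac{\frac{1}{22} \sqrt{63866 - \frac{22}{-13 - -154}}}{159} = \frac{\sqrt{63866 - \frac{22}{-13 + 154}}}{22} \cdot \frac{1}{159} = \frac{\sqrt{63866 - \frac{22}{141}}}{22} \cdot \frac{1}{159} = \frac{\sqrt{\frac{9005084}{141}}}{22} \cdot \frac{1}{159} = \frac{\frac{2}{141} \sqrt{317429211}}{22} \cdot \frac{1}{159} = \frac{\sqrt{317429211}}{1551} \cdot \frac{1}{159} = \frac{\sqrt{317429211}}{246609}$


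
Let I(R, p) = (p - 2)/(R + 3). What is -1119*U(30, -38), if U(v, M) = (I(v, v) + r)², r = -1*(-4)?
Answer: -9548800/363 ≈ -26305.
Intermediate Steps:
I(R, p) = (-2 + p)/(3 + R)
r = 4
U(v, M) = (4 + (-2 + v)/(3 + v))² (U(v, M) = ((-2 + v)/(3 + v) + 4)² = (4 + (-2 + v)/(3 + v))²)
-1119*U(30, -38) = -27975*(2 + 30)²/(3 + 30)² = -27975*32²/33² = -27975*1024/1089 = -1119*25600/1089 = -9548800/363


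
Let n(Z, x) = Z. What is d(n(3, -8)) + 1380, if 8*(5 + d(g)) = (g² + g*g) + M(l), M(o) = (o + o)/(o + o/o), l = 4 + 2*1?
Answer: 38569/28 ≈ 1377.5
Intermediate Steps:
l = 6 (l = 4 + 2 = 6)
M(o) = 2*o/(1 + o) (M(o) = (2*o)/(o + 1) = (2*o)/(1 + o) = 2*o/(1 + o))
d(g) = -67/14 + g²/4 (d(g) = -5 + ((g² + g*g) + 2*6/(1 + 6))/8 = -5 + ((g² + g²) + 2*6/7)/8 = -5 + (2*g² + 2*6*(⅐))/8 = -5 + (2*g² + 12/7)/8 = -5 + (12/7 + 2*g²)/8 = -5 + (3/14 + g²/4) = -67/14 + g²/4)
d(n(3, -8)) + 1380 = (-67/14 + (¼)*3²) + 1380 = (-67/14 + (¼)*9) + 1380 = (-67/14 + 9/4) + 1380 = -71/28 + 1380 = 38569/28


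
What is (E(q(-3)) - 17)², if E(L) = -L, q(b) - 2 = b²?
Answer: 784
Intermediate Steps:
q(b) = 2 + b²
(E(q(-3)) - 17)² = (-(2 + (-3)²) - 17)² = (-(2 + 9) - 17)² = (-1*11 - 17)² = (-11 - 17)² = (-28)² = 784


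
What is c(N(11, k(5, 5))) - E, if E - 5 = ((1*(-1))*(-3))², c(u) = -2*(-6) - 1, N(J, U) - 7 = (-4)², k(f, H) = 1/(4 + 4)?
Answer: -3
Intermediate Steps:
k(f, H) = ⅛ (k(f, H) = 1/8 = ⅛)
N(J, U) = 23 (N(J, U) = 7 + (-4)² = 7 + 16 = 23)
c(u) = 11 (c(u) = 12 - 1 = 11)
E = 14 (E = 5 + ((1*(-1))*(-3))² = 5 + (-1*(-3))² = 5 + 3² = 5 + 9 = 14)
c(N(11, k(5, 5))) - E = 11 - 1*14 = 11 - 14 = -3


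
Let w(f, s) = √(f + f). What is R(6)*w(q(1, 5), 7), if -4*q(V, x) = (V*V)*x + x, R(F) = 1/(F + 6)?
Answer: I*√5/12 ≈ 0.18634*I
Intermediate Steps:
R(F) = 1/(6 + F)
q(V, x) = -x/4 - x*V²/4 (q(V, x) = -((V*V)*x + x)/4 = -(V²*x + x)/4 = -(x*V² + x)/4 = -(x + x*V²)/4 = -x/4 - x*V²/4)
w(f, s) = √2*√f (w(f, s) = √(2*f) = √2*√f)
R(6)*w(q(1, 5), 7) = (√2*√(-¼*5*(1 + 1²)))/(6 + 6) = (√2*√(-¼*5*(1 + 1)))/12 = (√2*√(-¼*5*2))/12 = (√2*√(-5/2))/12 = (√2*(I*√10/2))/12 = (I*√5)/12 = I*√5/12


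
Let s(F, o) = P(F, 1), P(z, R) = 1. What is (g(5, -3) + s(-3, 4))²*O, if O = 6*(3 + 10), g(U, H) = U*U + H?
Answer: 41262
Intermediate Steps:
s(F, o) = 1
g(U, H) = H + U² (g(U, H) = U² + H = H + U²)
O = 78 (O = 6*13 = 78)
(g(5, -3) + s(-3, 4))²*O = ((-3 + 5²) + 1)²*78 = ((-3 + 25) + 1)²*78 = (22 + 1)²*78 = 23²*78 = 529*78 = 41262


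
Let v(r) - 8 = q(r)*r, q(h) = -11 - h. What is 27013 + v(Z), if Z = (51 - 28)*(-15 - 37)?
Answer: -1390239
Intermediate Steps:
Z = -1196 (Z = 23*(-52) = -1196)
v(r) = 8 + r*(-11 - r) (v(r) = 8 + (-11 - r)*r = 8 + r*(-11 - r))
27013 + v(Z) = 27013 + (8 - 1*(-1196)*(11 - 1196)) = 27013 + (8 - 1*(-1196)*(-1185)) = 27013 + (8 - 1417260) = 27013 - 1417252 = -1390239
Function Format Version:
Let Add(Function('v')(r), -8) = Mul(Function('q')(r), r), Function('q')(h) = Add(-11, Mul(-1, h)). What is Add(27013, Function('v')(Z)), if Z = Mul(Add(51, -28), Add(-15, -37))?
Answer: -1390239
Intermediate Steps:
Z = -1196 (Z = Mul(23, -52) = -1196)
Function('v')(r) = Add(8, Mul(r, Add(-11, Mul(-1, r)))) (Function('v')(r) = Add(8, Mul(Add(-11, Mul(-1, r)), r)) = Add(8, Mul(r, Add(-11, Mul(-1, r)))))
Add(27013, Function('v')(Z)) = Add(27013, Add(8, Mul(-1, -1196, Add(11, -1196)))) = Add(27013, Add(8, Mul(-1, -1196, -1185))) = Add(27013, Add(8, -1417260)) = Add(27013, -1417252) = -1390239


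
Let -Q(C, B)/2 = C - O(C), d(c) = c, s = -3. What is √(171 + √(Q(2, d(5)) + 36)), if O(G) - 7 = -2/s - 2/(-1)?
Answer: √(1539 + 3*√462)/3 ≈ 13.348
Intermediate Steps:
O(G) = 29/3 (O(G) = 7 + (-2/(-3) - 2/(-1)) = 7 + (-2*(-⅓) - 2*(-1)) = 7 + (⅔ + 2) = 7 + 8/3 = 29/3)
Q(C, B) = 58/3 - 2*C (Q(C, B) = -2*(C - 1*29/3) = -2*(C - 29/3) = -2*(-29/3 + C) = 58/3 - 2*C)
√(171 + √(Q(2, d(5)) + 36)) = √(171 + √((58/3 - 2*2) + 36)) = √(171 + √((58/3 - 4) + 36)) = √(171 + √(46/3 + 36)) = √(171 + √(154/3)) = √(171 + √462/3)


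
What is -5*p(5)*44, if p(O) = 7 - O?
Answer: -440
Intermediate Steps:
-5*p(5)*44 = -5*(7 - 1*5)*44 = -5*(7 - 5)*44 = -5*2*44 = -10*44 = -440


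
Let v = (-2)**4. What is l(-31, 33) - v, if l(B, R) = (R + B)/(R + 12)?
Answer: -718/45 ≈ -15.956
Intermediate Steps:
l(B, R) = (B + R)/(12 + R)
v = 16
l(-31, 33) - v = (-31 + 33)/(12 + 33) - 1*16 = 2/45 - 16 = -718/45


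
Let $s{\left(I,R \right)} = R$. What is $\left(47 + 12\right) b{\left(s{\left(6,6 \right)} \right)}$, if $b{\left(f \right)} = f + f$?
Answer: $708$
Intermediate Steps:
$b{\left(f \right)} = 2 f$
$\left(47 + 12\right) b{\left(s{\left(6,6 \right)} \right)} = \left(47 + 12\right) 2 \cdot 6 = 59 \cdot 12 = 708$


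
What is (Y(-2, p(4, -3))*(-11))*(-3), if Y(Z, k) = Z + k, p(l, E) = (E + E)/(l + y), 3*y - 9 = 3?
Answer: -363/4 ≈ -90.750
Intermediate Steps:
y = 4 (y = 3 + (⅓)*3 = 3 + 1 = 4)
p(l, E) = 2*E/(4 + l) (p(l, E) = (E + E)/(l + 4) = (2*E)/(4 + l) = 2*E/(4 + l))
(Y(-2, p(4, -3))*(-11))*(-3) = ((-2 + 2*(-3)/(4 + 4))*(-11))*(-3) = ((-2 + 2*(-3)/8)*(-11))*(-3) = ((-2 + 2*(-3)*(⅛))*(-11))*(-3) = ((-2 - ¾)*(-11))*(-3) = -11/4*(-11)*(-3) = (121/4)*(-3) = -363/4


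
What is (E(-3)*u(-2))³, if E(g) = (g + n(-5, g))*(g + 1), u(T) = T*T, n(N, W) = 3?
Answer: 0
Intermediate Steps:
u(T) = T²
E(g) = (1 + g)*(3 + g) (E(g) = (g + 3)*(g + 1) = (3 + g)*(1 + g) = (1 + g)*(3 + g))
(E(-3)*u(-2))³ = ((3 + (-3)² + 4*(-3))*(-2)²)³ = ((3 + 9 - 12)*4)³ = (0*4)³ = 0³ = 0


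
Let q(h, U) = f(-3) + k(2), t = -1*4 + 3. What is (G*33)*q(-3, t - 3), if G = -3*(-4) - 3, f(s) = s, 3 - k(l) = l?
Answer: -594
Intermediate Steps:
k(l) = 3 - l
t = -1 (t = -4 + 3 = -1)
G = 9 (G = 12 - 3 = 9)
q(h, U) = -2 (q(h, U) = -3 + (3 - 1*2) = -3 + (3 - 2) = -3 + 1 = -2)
(G*33)*q(-3, t - 3) = (9*33)*(-2) = 297*(-2) = -594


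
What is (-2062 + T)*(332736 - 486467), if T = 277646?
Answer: -42365803904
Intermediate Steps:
(-2062 + T)*(332736 - 486467) = (-2062 + 277646)*(332736 - 486467) = 275584*(-153731) = -42365803904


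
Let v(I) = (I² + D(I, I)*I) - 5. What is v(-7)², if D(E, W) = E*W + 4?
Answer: 106929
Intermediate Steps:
D(E, W) = 4 + E*W
v(I) = -5 + I² + I*(4 + I²) (v(I) = (I² + (4 + I*I)*I) - 5 = (I² + (4 + I²)*I) - 5 = (I² + I*(4 + I²)) - 5 = -5 + I² + I*(4 + I²))
v(-7)² = (-5 + (-7)² - 7*(4 + (-7)²))² = (-5 + 49 - 7*(4 + 49))² = (-5 + 49 - 7*53)² = (-5 + 49 - 371)² = (-327)² = 106929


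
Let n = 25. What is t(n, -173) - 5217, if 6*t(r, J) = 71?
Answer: -31231/6 ≈ -5205.2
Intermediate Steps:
t(r, J) = 71/6 (t(r, J) = (1/6)*71 = 71/6)
t(n, -173) - 5217 = 71/6 - 5217 = -31231/6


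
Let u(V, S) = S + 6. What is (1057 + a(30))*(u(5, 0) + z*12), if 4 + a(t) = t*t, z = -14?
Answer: -316386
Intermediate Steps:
a(t) = -4 + t² (a(t) = -4 + t*t = -4 + t²)
u(V, S) = 6 + S
(1057 + a(30))*(u(5, 0) + z*12) = (1057 + (-4 + 30²))*((6 + 0) - 14*12) = (1057 + (-4 + 900))*(6 - 168) = (1057 + 896)*(-162) = 1953*(-162) = -316386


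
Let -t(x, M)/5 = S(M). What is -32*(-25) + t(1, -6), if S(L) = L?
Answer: 830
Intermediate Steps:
t(x, M) = -5*M
-32*(-25) + t(1, -6) = -32*(-25) - 5*(-6) = 800 + 30 = 830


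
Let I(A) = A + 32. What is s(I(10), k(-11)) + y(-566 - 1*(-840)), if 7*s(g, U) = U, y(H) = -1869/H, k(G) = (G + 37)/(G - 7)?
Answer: -121309/17262 ≈ -7.0275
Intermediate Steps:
I(A) = 32 + A
k(G) = (37 + G)/(-7 + G)
s(g, U) = U/7
s(I(10), k(-11)) + y(-566 - 1*(-840)) = ((37 - 11)/(-7 - 11))/7 - 1869/(-566 - 1*(-840)) = (26/(-18))/7 - 1869/(-566 + 840) = (-1/18*26)/7 - 1869/274 = (⅐)*(-13/9) - 1869*1/274 = -13/63 - 1869/274 = -121309/17262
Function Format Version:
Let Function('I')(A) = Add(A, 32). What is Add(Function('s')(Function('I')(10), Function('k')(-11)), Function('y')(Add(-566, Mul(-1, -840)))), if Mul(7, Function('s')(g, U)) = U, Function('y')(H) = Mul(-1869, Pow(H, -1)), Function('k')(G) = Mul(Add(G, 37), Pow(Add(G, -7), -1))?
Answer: Rational(-121309, 17262) ≈ -7.0275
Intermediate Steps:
Function('I')(A) = Add(32, A)
Function('k')(G) = Mul(Pow(Add(-7, G), -1), Add(37, G)) (Function('k')(G) = Mul(Add(37, G), Pow(Add(-7, G), -1)) = Mul(Pow(Add(-7, G), -1), Add(37, G)))
Function('s')(g, U) = Mul(Rational(1, 7), U)
Add(Function('s')(Function('I')(10), Function('k')(-11)), Function('y')(Add(-566, Mul(-1, -840)))) = Add(Mul(Rational(1, 7), Mul(Pow(Add(-7, -11), -1), Add(37, -11))), Mul(-1869, Pow(Add(-566, Mul(-1, -840)), -1))) = Add(Mul(Rational(1, 7), Mul(Pow(-18, -1), 26)), Mul(-1869, Pow(Add(-566, 840), -1))) = Add(Mul(Rational(1, 7), Mul(Rational(-1, 18), 26)), Mul(-1869, Pow(274, -1))) = Add(Mul(Rational(1, 7), Rational(-13, 9)), Mul(-1869, Rational(1, 274))) = Add(Rational(-13, 63), Rational(-1869, 274)) = Rational(-121309, 17262)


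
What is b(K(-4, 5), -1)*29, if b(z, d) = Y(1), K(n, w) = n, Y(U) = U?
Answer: 29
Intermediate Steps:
b(z, d) = 1
b(K(-4, 5), -1)*29 = 1*29 = 29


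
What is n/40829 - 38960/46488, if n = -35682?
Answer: -406185332/237257319 ≈ -1.7120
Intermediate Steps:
n/40829 - 38960/46488 = -35682/40829 - 38960/46488 = -35682*1/40829 - 38960*1/46488 = -35682/40829 - 4870/5811 = -406185332/237257319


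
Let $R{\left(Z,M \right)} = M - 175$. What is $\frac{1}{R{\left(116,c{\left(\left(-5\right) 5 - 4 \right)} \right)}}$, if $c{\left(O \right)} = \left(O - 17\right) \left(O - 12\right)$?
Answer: $\frac{1}{1711} \approx 0.00058445$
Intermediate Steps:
$c{\left(O \right)} = \left(-17 + O\right) \left(-12 + O\right)$
$R{\left(Z,M \right)} = -175 + M$
$\frac{1}{R{\left(116,c{\left(\left(-5\right) 5 - 4 \right)} \right)}} = \frac{1}{-175 + \left(204 + \left(\left(-5\right) 5 - 4\right)^{2} - 29 \left(\left(-5\right) 5 - 4\right)\right)} = \frac{1}{-175 + \left(204 + \left(-25 - 4\right)^{2} - 29 \left(-25 - 4\right)\right)} = \frac{1}{-175 + \left(204 + \left(-29\right)^{2} - -841\right)} = \frac{1}{-175 + \left(204 + 841 + 841\right)} = \frac{1}{-175 + 1886} = \frac{1}{1711}$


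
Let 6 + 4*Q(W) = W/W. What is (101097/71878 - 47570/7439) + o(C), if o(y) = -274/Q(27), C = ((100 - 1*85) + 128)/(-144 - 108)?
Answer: 572695805047/2673502210 ≈ 214.21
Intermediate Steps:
Q(W) = -5/4 (Q(W) = -3/2 + (W/W)/4 = -3/2 + (1/4)*1 = -3/2 + 1/4 = -5/4)
C = -143/252 (C = ((100 - 85) + 128)/(-252) = (15 + 128)*(-1/252) = 143*(-1/252) = -143/252 ≈ -0.56746)
o(y) = 1096/5 (o(y) = -274/(-5/4) = -274*(-4/5) = 1096/5)
(101097/71878 - 47570/7439) + o(C) = (101097/71878 - 47570/7439) + 1096/5 = -2667175877/534700442 + 1096/5 = 572695805047/2673502210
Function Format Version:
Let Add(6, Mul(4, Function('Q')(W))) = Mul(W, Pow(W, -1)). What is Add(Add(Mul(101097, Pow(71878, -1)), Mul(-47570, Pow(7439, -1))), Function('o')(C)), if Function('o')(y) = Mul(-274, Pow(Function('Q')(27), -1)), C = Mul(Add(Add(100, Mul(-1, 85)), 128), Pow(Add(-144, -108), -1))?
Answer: Rational(572695805047, 2673502210) ≈ 214.21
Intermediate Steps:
Function('Q')(W) = Rational(-5, 4) (Function('Q')(W) = Add(Rational(-3, 2), Mul(Rational(1, 4), Mul(W, Pow(W, -1)))) = Add(Rational(-3, 2), Mul(Rational(1, 4), 1)) = Add(Rational(-3, 2), Rational(1, 4)) = Rational(-5, 4))
C = Rational(-143, 252) (C = Mul(Add(Add(100, -85), 128), Pow(-252, -1)) = Mul(Add(15, 128), Rational(-1, 252)) = Mul(143, Rational(-1, 252)) = Rational(-143, 252) ≈ -0.56746)
Function('o')(y) = Rational(1096, 5) (Function('o')(y) = Mul(-274, Pow(Rational(-5, 4), -1)) = Mul(-274, Rational(-4, 5)) = Rational(1096, 5))
Add(Add(Mul(101097, Pow(71878, -1)), Mul(-47570, Pow(7439, -1))), Function('o')(C)) = Add(Add(Mul(101097, Pow(71878, -1)), Mul(-47570, Pow(7439, -1))), Rational(1096, 5)) = Add(Add(Mul(101097, Rational(1, 71878)), Mul(-47570, Rational(1, 7439))), Rational(1096, 5)) = Add(Add(Rational(101097, 71878), Rational(-47570, 7439)), Rational(1096, 5)) = Add(Rational(-2667175877, 534700442), Rational(1096, 5)) = Rational(572695805047, 2673502210)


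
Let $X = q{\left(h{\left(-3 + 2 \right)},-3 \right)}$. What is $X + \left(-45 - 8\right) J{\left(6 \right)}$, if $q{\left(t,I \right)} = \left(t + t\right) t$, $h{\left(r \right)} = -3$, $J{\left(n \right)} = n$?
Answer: $-300$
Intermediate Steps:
$q{\left(t,I \right)} = 2 t^{2}$ ($q{\left(t,I \right)} = 2 t t = 2 t^{2}$)
$X = 18$ ($X = 2 \left(-3\right)^{2} = 2 \cdot 9 = 18$)
$X + \left(-45 - 8\right) J{\left(6 \right)} = 18 + \left(-45 - 8\right) 6 = 18 - 318 = -300$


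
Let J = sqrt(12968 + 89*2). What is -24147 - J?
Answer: -24147 - sqrt(13146) ≈ -24262.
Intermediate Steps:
J = sqrt(13146) (J = sqrt(12968 + 178) = sqrt(13146) ≈ 114.66)
-24147 - J = -24147 - sqrt(13146)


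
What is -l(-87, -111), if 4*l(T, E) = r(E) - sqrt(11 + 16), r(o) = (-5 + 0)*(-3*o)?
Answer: 1665/4 + 3*sqrt(3)/4 ≈ 417.55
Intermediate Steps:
r(o) = 15*o (r(o) = -(-15)*o = 15*o)
l(T, E) = -3*sqrt(3)/4 + 15*E/4 (l(T, E) = (15*E - sqrt(11 + 16))/4 = (15*E - sqrt(27))/4 = (15*E - 3*sqrt(3))/4 = (-3*sqrt(3) + 15*E)/4 = -3*sqrt(3)/4 + 15*E/4)
-l(-87, -111) = -(-3*sqrt(3)/4 + (15/4)*(-111)) = -(-3*sqrt(3)/4 - 1665/4) = -(-1665/4 - 3*sqrt(3)/4) = 1665/4 + 3*sqrt(3)/4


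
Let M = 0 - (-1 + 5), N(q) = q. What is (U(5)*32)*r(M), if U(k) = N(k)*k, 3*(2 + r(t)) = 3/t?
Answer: -1800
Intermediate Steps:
M = -4 (M = 0 - 1*4 = 0 - 4 = -4)
r(t) = -2 + 1/t (r(t) = -2 + (3/t)/3 = -2 + 1/t)
U(k) = k² (U(k) = k*k = k²)
(U(5)*32)*r(M) = (5²*32)*(-2 + 1/(-4)) = (25*32)*(-2 - ¼) = 800*(-9/4) = -1800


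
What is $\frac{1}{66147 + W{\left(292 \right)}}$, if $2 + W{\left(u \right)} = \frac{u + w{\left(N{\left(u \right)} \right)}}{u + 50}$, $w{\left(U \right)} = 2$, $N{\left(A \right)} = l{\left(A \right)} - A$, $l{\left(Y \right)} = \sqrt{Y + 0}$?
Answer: $\frac{57}{3770314} \approx 1.5118 \cdot 10^{-5}$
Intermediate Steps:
$l{\left(Y \right)} = \sqrt{Y}$
$N{\left(A \right)} = \sqrt{A} - A$
$W{\left(u \right)} = -2 + \frac{2 + u}{50 + u}$ ($W{\left(u \right)} = -2 + \frac{u + 2}{u + 50} = -2 + \frac{2 + u}{50 + u}$)
$\frac{1}{66147 + W{\left(292 \right)}} = \frac{1}{66147 + \frac{-98 - 292}{50 + 292}} = \frac{1}{66147 + \frac{-98 - 292}{342}} = \frac{1}{66147 + \frac{1}{342} \left(-390\right)} = \frac{1}{66147 - \frac{65}{57}} = \frac{1}{\frac{3770314}{57}} = \frac{57}{3770314}$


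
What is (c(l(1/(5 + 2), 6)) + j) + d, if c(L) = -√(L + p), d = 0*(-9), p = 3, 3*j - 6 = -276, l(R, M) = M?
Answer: -93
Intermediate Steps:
j = -90 (j = 2 + (⅓)*(-276) = 2 - 92 = -90)
d = 0
c(L) = -√(3 + L) (c(L) = -√(L + 3) = -√(3 + L))
(c(l(1/(5 + 2), 6)) + j) + d = (-√(3 + 6) - 90) + 0 = (-√9 - 90) + 0 = (-1*3 - 90) + 0 = (-3 - 90) + 0 = -93 + 0 = -93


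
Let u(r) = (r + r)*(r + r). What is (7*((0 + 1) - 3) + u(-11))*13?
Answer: 6110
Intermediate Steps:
u(r) = 4*r² (u(r) = (2*r)*(2*r) = 4*r²)
(7*((0 + 1) - 3) + u(-11))*13 = (7*((0 + 1) - 3) + 4*(-11)²)*13 = (7*(1 - 3) + 4*121)*13 = (7*(-2) + 484)*13 = (-14 + 484)*13 = 470*13 = 6110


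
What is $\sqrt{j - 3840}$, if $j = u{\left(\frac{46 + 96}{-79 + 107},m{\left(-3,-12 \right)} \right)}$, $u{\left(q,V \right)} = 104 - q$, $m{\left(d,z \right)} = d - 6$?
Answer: $\frac{5 i \sqrt{29330}}{14} \approx 61.164 i$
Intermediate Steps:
$m{\left(d,z \right)} = -6 + d$
$j = \frac{1385}{14}$ ($j = 104 - \frac{46 + 96}{-79 + 107} = 104 - \frac{142}{28} = 104 - 142 \cdot \frac{1}{28} = 104 - \frac{71}{14} = \frac{1385}{14} \approx 98.929$)
$\sqrt{j - 3840} = \sqrt{\frac{1385}{14} - 3840} = \sqrt{- \frac{52375}{14}} = \frac{5 i \sqrt{29330}}{14}$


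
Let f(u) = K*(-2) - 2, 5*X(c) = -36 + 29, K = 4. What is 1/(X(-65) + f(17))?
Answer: -5/57 ≈ -0.087719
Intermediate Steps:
X(c) = -7/5 (X(c) = (-36 + 29)/5 = (⅕)*(-7) = -7/5)
f(u) = -10 (f(u) = 4*(-2) - 2 = -8 - 2 = -10)
1/(X(-65) + f(17)) = 1/(-7/5 - 10) = 1/(-57/5) = -5/57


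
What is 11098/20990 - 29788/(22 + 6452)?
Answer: -138350417/33972315 ≈ -4.0724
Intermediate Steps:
11098/20990 - 29788/(22 + 6452) = 11098*(1/20990) - 29788/6474 = 5549/10495 - 29788*1/6474 = 5549/10495 - 14894/3237 = -138350417/33972315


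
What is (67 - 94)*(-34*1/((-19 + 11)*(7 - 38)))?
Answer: 459/124 ≈ 3.7016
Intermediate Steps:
(67 - 94)*(-34*1/((-19 + 11)*(7 - 38))) = -(-918)/((-31*(-8))) = -(-918)/248 = -27*(-17/124) = 459/124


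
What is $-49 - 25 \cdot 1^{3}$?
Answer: $-74$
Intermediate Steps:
$-49 - 25 \cdot 1^{3} = -49 - 25 = -74$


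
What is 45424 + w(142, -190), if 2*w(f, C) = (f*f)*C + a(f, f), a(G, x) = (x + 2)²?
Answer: -1859788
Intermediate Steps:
a(G, x) = (2 + x)²
w(f, C) = (2 + f)²/2 + C*f²/2 (w(f, C) = ((f*f)*C + (2 + f)²)/2 = (f²*C + (2 + f)²)/2 = (C*f² + (2 + f)²)/2 = ((2 + f)² + C*f²)/2 = (2 + f)²/2 + C*f²/2)
45424 + w(142, -190) = 45424 + ((2 + 142)²/2 + (½)*(-190)*142²) = 45424 + ((½)*144² + (½)*(-190)*20164) = 45424 + ((½)*20736 - 1915580) = 45424 + (10368 - 1915580) = 45424 - 1905212 = -1859788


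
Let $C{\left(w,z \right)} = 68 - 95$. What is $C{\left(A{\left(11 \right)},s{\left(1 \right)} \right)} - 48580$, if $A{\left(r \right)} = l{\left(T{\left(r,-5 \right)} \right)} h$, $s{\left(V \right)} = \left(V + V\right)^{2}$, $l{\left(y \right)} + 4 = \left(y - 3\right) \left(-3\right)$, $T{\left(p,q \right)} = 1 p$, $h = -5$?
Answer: $-48607$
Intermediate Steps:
$T{\left(p,q \right)} = p$
$l{\left(y \right)} = 5 - 3 y$ ($l{\left(y \right)} = -4 + \left(y - 3\right) \left(-3\right) = -4 + \left(-3 + y\right) \left(-3\right) = -4 - \left(-9 + 3 y\right) = 5 - 3 y$)
$s{\left(V \right)} = 4 V^{2}$ ($s{\left(V \right)} = \left(2 V\right)^{2} = 4 V^{2}$)
$A{\left(r \right)} = -25 + 15 r$ ($A{\left(r \right)} = \left(5 - 3 r\right) \left(-5\right) = -25 + 15 r$)
$C{\left(w,z \right)} = -27$
$C{\left(A{\left(11 \right)},s{\left(1 \right)} \right)} - 48580 = -27 - 48580 = -48607$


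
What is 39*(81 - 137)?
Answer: -2184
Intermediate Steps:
39*(81 - 137) = 39*(-56) = -2184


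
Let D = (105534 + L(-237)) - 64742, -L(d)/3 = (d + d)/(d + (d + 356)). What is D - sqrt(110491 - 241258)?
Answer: 2406017/59 - I*sqrt(130767) ≈ 40780.0 - 361.62*I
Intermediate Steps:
L(d) = -6*d/(356 + 2*d) (L(d) = -3*(d + d)/(d + (d + 356)) = -3*2*d/(d + (356 + d)) = -3*2*d/(356 + 2*d) = -6*d/(356 + 2*d))
D = 2406017/59 (D = (105534 - 3*(-237)/(178 - 237)) - 64742 = (105534 - 3*(-237)/(-59)) - 64742 = (105534 - 3*(-237)*(-1/59)) - 64742 = (105534 - 711/59) - 64742 = 6225795/59 - 64742 = 2406017/59 ≈ 40780.)
D - sqrt(110491 - 241258) = 2406017/59 - sqrt(110491 - 241258) = 2406017/59 - sqrt(-130767) = 2406017/59 - I*sqrt(130767)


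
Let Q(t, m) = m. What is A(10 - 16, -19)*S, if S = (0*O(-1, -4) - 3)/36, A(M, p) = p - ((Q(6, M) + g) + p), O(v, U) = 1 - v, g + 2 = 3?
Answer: -5/12 ≈ -0.41667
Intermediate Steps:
g = 1 (g = -2 + 3 = 1)
A(M, p) = -1 - M (A(M, p) = p - ((M + 1) + p) = p - ((1 + M) + p) = p - (1 + M + p) = p + (-1 - M - p) = -1 - M)
S = -1/12 (S = (0*(1 - 1*(-1)) - 3)/36 = (0*(1 + 1) - 3)*(1/36) = (0*2 - 3)*(1/36) = (0 - 3)*(1/36) = -3*1/36 = -1/12 ≈ -0.083333)
A(10 - 16, -19)*S = (-1 - (10 - 16))*(-1/12) = (-1 - 1*(-6))*(-1/12) = (-1 + 6)*(-1/12) = 5*(-1/12) = -5/12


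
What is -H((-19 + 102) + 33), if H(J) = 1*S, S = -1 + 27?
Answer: -26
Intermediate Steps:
S = 26
H(J) = 26 (H(J) = 1*26 = 26)
-H((-19 + 102) + 33) = -1*26 = -26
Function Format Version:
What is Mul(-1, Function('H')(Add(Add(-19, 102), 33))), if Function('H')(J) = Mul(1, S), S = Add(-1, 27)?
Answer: -26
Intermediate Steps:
S = 26
Function('H')(J) = 26 (Function('H')(J) = Mul(1, 26) = 26)
Mul(-1, Function('H')(Add(Add(-19, 102), 33))) = Mul(-1, 26) = -26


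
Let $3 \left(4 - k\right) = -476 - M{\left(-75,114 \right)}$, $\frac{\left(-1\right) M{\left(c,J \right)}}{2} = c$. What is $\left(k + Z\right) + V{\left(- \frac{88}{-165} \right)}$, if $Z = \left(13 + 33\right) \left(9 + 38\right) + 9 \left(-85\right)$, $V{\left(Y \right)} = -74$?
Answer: $\frac{4607}{3} \approx 1535.7$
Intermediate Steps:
$M{\left(c,J \right)} = - 2 c$
$Z = 1397$ ($Z = 46 \cdot 47 - 765 = 2162 - 765 = 1397$)
$k = \frac{638}{3}$ ($k = 4 - \frac{-476 - \left(-2\right) \left(-75\right)}{3} = 4 - \frac{-476 - 150}{3} = 4 - - \frac{626}{3} = 4 + \frac{626}{3} = \frac{638}{3} \approx 212.67$)
$\left(k + Z\right) + V{\left(- \frac{88}{-165} \right)} = \left(\frac{638}{3} + 1397\right) - 74 = \frac{4829}{3} - 74 = \frac{4607}{3}$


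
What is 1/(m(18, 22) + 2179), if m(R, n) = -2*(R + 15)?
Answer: 1/2113 ≈ 0.00047326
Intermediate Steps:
m(R, n) = -30 - 2*R (m(R, n) = -2*(15 + R) = -30 - 2*R)
1/(m(18, 22) + 2179) = 1/((-30 - 2*18) + 2179) = 1/((-30 - 36) + 2179) = 1/(-66 + 2179) = 1/2113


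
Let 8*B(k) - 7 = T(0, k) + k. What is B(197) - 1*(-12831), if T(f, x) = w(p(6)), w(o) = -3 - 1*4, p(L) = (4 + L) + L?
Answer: 102845/8 ≈ 12856.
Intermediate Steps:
p(L) = 4 + 2*L
w(o) = -7 (w(o) = -3 - 4 = -7)
T(f, x) = -7
B(k) = k/8 (B(k) = 7/8 + (-7 + k)/8 = 7/8 + (-7/8 + k/8) = k/8)
B(197) - 1*(-12831) = (⅛)*197 - 1*(-12831) = 197/8 + 12831 = 102845/8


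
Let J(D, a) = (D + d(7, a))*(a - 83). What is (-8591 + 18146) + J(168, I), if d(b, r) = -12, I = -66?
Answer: -13689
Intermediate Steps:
J(D, a) = (-83 + a)*(-12 + D) (J(D, a) = (D - 12)*(a - 83) = (-12 + D)*(-83 + a) = (-83 + a)*(-12 + D))
(-8591 + 18146) + J(168, I) = (-8591 + 18146) + (996 - 83*168 - 12*(-66) + 168*(-66)) = 9555 + (996 - 13944 + 792 - 11088) = 9555 - 23244 = -13689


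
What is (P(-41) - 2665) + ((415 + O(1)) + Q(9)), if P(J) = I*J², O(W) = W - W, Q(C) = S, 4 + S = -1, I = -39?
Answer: -67814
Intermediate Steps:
S = -5 (S = -4 - 1 = -5)
Q(C) = -5
O(W) = 0
P(J) = -39*J²
(P(-41) - 2665) + ((415 + O(1)) + Q(9)) = (-39*(-41)² - 2665) + ((415 + 0) - 5) = (-39*1681 - 2665) + (415 - 5) = (-65559 - 2665) + 410 = -68224 + 410 = -67814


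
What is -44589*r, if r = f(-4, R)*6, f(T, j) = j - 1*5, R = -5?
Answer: 2675340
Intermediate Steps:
f(T, j) = -5 + j (f(T, j) = j - 5 = -5 + j)
r = -60 (r = (-5 - 5)*6 = -10*6 = -60)
-44589*r = -44589*(-60) = 2675340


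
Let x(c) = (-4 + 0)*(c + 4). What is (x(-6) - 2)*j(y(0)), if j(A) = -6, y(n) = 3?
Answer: -36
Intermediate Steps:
x(c) = -16 - 4*c (x(c) = -4*(4 + c) = -16 - 4*c)
(x(-6) - 2)*j(y(0)) = ((-16 - 4*(-6)) - 2)*(-6) = ((-16 + 24) - 2)*(-6) = (8 - 2)*(-6) = 6*(-6) = -36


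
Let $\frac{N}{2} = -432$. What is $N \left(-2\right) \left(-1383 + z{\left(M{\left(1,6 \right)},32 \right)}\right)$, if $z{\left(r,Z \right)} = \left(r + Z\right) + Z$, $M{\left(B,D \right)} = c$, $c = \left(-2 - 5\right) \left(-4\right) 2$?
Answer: $-2182464$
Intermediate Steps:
$N = -864$ ($N = 2 \left(-432\right) = -864$)
$c = 56$ ($c = \left(-2 - 5\right) \left(-4\right) 2 = \left(-7\right) \left(-4\right) 2 = 28 \cdot 2 = 56$)
$M{\left(B,D \right)} = 56$
$z{\left(r,Z \right)} = r + 2 Z$ ($z{\left(r,Z \right)} = \left(Z + r\right) + Z = r + 2 Z$)
$N \left(-2\right) \left(-1383 + z{\left(M{\left(1,6 \right)},32 \right)}\right) = \left(-864\right) \left(-2\right) \left(-1383 + \left(56 + 2 \cdot 32\right)\right) = 1728 \left(-1383 + \left(56 + 64\right)\right) = 1728 \left(-1383 + 120\right) = 1728 \left(-1263\right) = -2182464$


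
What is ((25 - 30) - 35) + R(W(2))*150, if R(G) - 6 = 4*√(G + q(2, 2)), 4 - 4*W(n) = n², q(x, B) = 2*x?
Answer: 2060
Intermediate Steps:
W(n) = 1 - n²/4
R(G) = 6 + 4*√(4 + G) (R(G) = 6 + 4*√(G + 2*2) = 6 + 4*√(G + 4) = 6 + 4*√(4 + G))
((25 - 30) - 35) + R(W(2))*150 = ((25 - 30) - 35) + (6 + 4*√(4 + (1 - ¼*2²)))*150 = (-5 - 35) + (6 + 4*√(4 + (1 - ¼*4)))*150 = -40 + (6 + 4*√(4 + (1 - 1)))*150 = -40 + (6 + 4*√(4 + 0))*150 = -40 + (6 + 4*√4)*150 = -40 + (6 + 4*2)*150 = -40 + (6 + 8)*150 = -40 + 14*150 = -40 + 2100 = 2060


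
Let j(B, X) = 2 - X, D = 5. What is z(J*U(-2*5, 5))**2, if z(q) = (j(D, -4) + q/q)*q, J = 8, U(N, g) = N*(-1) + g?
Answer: 705600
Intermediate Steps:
U(N, g) = g - N (U(N, g) = -N + g = g - N)
z(q) = 7*q (z(q) = ((2 - 1*(-4)) + q/q)*q = ((2 + 4) + 1)*q = (6 + 1)*q = 7*q)
z(J*U(-2*5, 5))**2 = (7*(8*(5 - (-2)*5)))**2 = (7*(8*(5 - 1*(-10))))**2 = (7*(8*(5 + 10)))**2 = (7*(8*15))**2 = (7*120)**2 = 840**2 = 705600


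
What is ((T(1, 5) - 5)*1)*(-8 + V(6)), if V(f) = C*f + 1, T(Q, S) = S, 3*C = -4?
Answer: 0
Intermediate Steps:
C = -4/3 (C = (1/3)*(-4) = -4/3 ≈ -1.3333)
V(f) = 1 - 4*f/3 (V(f) = -4*f/3 + 1 = 1 - 4*f/3)
((T(1, 5) - 5)*1)*(-8 + V(6)) = ((5 - 5)*1)*(-8 + (1 - 4/3*6)) = (0*1)*(-8 + (1 - 8)) = 0*(-8 - 7) = 0*(-15) = 0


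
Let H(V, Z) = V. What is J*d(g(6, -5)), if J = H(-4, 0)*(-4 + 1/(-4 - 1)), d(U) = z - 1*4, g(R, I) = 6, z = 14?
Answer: 168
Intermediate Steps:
d(U) = 10 (d(U) = 14 - 1*4 = 14 - 4 = 10)
J = 84/5 (J = -4*(-4 + 1/(-4 - 1)) = -4*(-4 + 1/(-5)) = -4*(-4 - ⅕) = -4*(-21/5) = 84/5 ≈ 16.800)
J*d(g(6, -5)) = (84/5)*10 = 168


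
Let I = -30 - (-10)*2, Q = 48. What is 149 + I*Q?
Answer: -331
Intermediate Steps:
I = -10 (I = -30 - 1*(-20) = -30 + 20 = -10)
149 + I*Q = 149 - 10*48 = 149 - 480 = -331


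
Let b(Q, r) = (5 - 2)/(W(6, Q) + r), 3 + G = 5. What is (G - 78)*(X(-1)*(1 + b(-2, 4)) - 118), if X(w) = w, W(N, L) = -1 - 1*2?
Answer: 9272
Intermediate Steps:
G = 2 (G = -3 + 5 = 2)
W(N, L) = -3 (W(N, L) = -1 - 2 = -3)
b(Q, r) = 3/(-3 + r) (b(Q, r) = (5 - 2)/(-3 + r) = 3/(-3 + r))
(G - 78)*(X(-1)*(1 + b(-2, 4)) - 118) = (2 - 78)*(-(1 + 3/(-3 + 4)) - 118) = -76*(-(1 + 3/1) - 118) = -76*(-(1 + 3*1) - 118) = -76*(-(1 + 3) - 118) = -76*(-1*4 - 118) = -76*(-4 - 118) = -76*(-122) = 9272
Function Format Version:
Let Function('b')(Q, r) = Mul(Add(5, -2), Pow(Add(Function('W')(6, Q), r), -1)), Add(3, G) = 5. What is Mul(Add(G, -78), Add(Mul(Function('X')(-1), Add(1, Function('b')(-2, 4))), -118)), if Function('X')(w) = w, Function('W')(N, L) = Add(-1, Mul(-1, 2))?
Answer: 9272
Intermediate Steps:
G = 2 (G = Add(-3, 5) = 2)
Function('W')(N, L) = -3 (Function('W')(N, L) = Add(-1, -2) = -3)
Function('b')(Q, r) = Mul(3, Pow(Add(-3, r), -1)) (Function('b')(Q, r) = Mul(Add(5, -2), Pow(Add(-3, r), -1)) = Mul(3, Pow(Add(-3, r), -1)))
Mul(Add(G, -78), Add(Mul(Function('X')(-1), Add(1, Function('b')(-2, 4))), -118)) = Mul(Add(2, -78), Add(Mul(-1, Add(1, Mul(3, Pow(Add(-3, 4), -1)))), -118)) = Mul(-76, Add(Mul(-1, Add(1, Mul(3, Pow(1, -1)))), -118)) = Mul(-76, Add(Mul(-1, Add(1, Mul(3, 1))), -118)) = Mul(-76, Add(Mul(-1, Add(1, 3)), -118)) = Mul(-76, Add(Mul(-1, 4), -118)) = Mul(-76, Add(-4, -118)) = Mul(-76, -122) = 9272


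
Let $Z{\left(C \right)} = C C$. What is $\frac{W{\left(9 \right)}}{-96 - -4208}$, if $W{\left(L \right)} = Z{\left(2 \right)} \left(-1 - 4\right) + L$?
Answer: $- \frac{11}{4112} \approx -0.0026751$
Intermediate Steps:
$Z{\left(C \right)} = C^{2}$
$W{\left(L \right)} = -20 + L$ ($W{\left(L \right)} = 2^{2} \left(-1 - 4\right) + L = 4 \left(-5\right) + L = -20 + L$)
$\frac{W{\left(9 \right)}}{-96 - -4208} = \frac{-20 + 9}{-96 - -4208} = - \frac{11}{-96 + 4208} = - \frac{11}{4112}$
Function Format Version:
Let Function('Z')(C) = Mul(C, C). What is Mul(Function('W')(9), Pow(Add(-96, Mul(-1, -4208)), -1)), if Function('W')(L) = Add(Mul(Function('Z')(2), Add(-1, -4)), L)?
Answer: Rational(-11, 4112) ≈ -0.0026751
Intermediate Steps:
Function('Z')(C) = Pow(C, 2)
Function('W')(L) = Add(-20, L) (Function('W')(L) = Add(Mul(Pow(2, 2), Add(-1, -4)), L) = Add(Mul(4, -5), L) = Add(-20, L))
Mul(Function('W')(9), Pow(Add(-96, Mul(-1, -4208)), -1)) = Mul(Add(-20, 9), Pow(Add(-96, Mul(-1, -4208)), -1)) = Mul(-11, Pow(Add(-96, 4208), -1)) = Mul(-11, Pow(4112, -1)) = Mul(-11, Rational(1, 4112)) = Rational(-11, 4112)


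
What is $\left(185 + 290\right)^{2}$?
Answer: $225625$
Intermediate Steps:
$\left(185 + 290\right)^{2} = 475^{2} = 225625$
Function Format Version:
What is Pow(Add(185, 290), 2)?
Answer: 225625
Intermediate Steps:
Pow(Add(185, 290), 2) = Pow(475, 2) = 225625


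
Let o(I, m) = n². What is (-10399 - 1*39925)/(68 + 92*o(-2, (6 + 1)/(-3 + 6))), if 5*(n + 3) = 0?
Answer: -12581/224 ≈ -56.165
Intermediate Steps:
n = -3 (n = -3 + (⅕)*0 = -3 + 0 = -3)
o(I, m) = 9 (o(I, m) = (-3)² = 9)
(-10399 - 1*39925)/(68 + 92*o(-2, (6 + 1)/(-3 + 6))) = (-10399 - 1*39925)/(68 + 92*9) = (-10399 - 39925)/(68 + 828) = -50324/896 = -50324*1/896 = -12581/224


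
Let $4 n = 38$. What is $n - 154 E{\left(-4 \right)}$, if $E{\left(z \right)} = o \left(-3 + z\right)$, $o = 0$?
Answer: $\frac{19}{2} \approx 9.5$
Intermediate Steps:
$E{\left(z \right)} = 0$ ($E{\left(z \right)} = 0 \left(-3 + z\right) = 0$)
$n = \frac{19}{2}$ ($n = \frac{1}{4} \cdot 38 = \frac{19}{2} \approx 9.5$)
$n - 154 E{\left(-4 \right)} = \frac{19}{2} - 0 = \frac{19}{2} + 0 = \frac{19}{2}$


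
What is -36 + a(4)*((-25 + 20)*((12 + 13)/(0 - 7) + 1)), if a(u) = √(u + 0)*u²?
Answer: 2628/7 ≈ 375.43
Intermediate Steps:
a(u) = u^(5/2) (a(u) = √u*u² = u^(5/2))
-36 + a(4)*((-25 + 20)*((12 + 13)/(0 - 7) + 1)) = -36 + 4^(5/2)*((-25 + 20)*((12 + 13)/(0 - 7) + 1)) = -36 + 32*(-5*(25/(-7) + 1)) = -36 + 32*(-5*(25*(-⅐) + 1)) = -36 + 32*(-5*(-25/7 + 1)) = -36 + 32*(-5*(-18/7)) = -36 + 32*(90/7) = -36 + 2880/7 = 2628/7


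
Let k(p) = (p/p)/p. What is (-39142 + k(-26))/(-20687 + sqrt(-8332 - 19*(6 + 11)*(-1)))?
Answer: 7017671697/3708986476 + 339231*I*sqrt(8009)/3708986476 ≈ 1.8921 + 0.0081852*I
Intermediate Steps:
k(p) = 1/p
(-39142 + k(-26))/(-20687 + sqrt(-8332 - 19*(6 + 11)*(-1))) = (-39142 + 1/(-26))/(-20687 + sqrt(-8332 - 19*(6 + 11)*(-1))) = (-39142 - 1/26)/(-20687 + sqrt(-8332 - 19*17*(-1))) = -1017693/(26*(-20687 + sqrt(-8332 - 323*(-1)))) = -1017693/(26*(-20687 + sqrt(-8332 + 323))) = -1017693/(26*(-20687 + sqrt(-8009))) = -1017693/(26*(-20687 + I*sqrt(8009)))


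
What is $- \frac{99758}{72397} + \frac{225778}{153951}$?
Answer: $\frac{141115144}{1592227221} \approx 0.088627$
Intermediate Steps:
$- \frac{99758}{72397} + \frac{225778}{153951} = \left(-99758\right) \frac{1}{72397} + 225778 \cdot \frac{1}{153951} = - \frac{99758}{72397} + \frac{32254}{21993} = \frac{141115144}{1592227221}$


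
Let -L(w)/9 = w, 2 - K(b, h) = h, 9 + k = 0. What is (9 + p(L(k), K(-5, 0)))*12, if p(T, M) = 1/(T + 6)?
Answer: 3136/29 ≈ 108.14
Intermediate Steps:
k = -9 (k = -9 + 0 = -9)
K(b, h) = 2 - h
L(w) = -9*w
p(T, M) = 1/(6 + T)
(9 + p(L(k), K(-5, 0)))*12 = (9 + 1/(6 - 9*(-9)))*12 = (9 + 1/(6 + 81))*12 = (9 + 1/87)*12 = (784/87)*12 = 3136/29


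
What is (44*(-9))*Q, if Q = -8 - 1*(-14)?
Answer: -2376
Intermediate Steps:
Q = 6 (Q = -8 + 14 = 6)
(44*(-9))*Q = (44*(-9))*6 = -396*6 = -2376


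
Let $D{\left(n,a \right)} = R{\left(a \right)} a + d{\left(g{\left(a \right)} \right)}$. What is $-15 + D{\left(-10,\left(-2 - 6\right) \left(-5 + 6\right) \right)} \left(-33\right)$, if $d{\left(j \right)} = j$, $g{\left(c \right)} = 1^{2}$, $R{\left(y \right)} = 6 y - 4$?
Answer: $-13776$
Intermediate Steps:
$R{\left(y \right)} = -4 + 6 y$
$g{\left(c \right)} = 1$
$D{\left(n,a \right)} = 1 + a \left(-4 + 6 a\right)$ ($D{\left(n,a \right)} = \left(-4 + 6 a\right) a + 1 = a \left(-4 + 6 a\right) + 1 = 1 + a \left(-4 + 6 a\right)$)
$-15 + D{\left(-10,\left(-2 - 6\right) \left(-5 + 6\right) \right)} \left(-33\right) = -15 + \left(1 + 2 \left(-2 - 6\right) \left(-5 + 6\right) \left(-2 + 3 \left(-2 - 6\right) \left(-5 + 6\right)\right)\right) \left(-33\right) = -15 + \left(1 + 2 \left(\left(-8\right) 1\right) \left(-2 + 3 \left(\left(-8\right) 1\right)\right)\right) \left(-33\right) = -15 + \left(1 + 2 \left(-8\right) \left(-2 + 3 \left(-8\right)\right)\right) \left(-33\right) = -15 + \left(1 + 2 \left(-8\right) \left(-2 - 24\right)\right) \left(-33\right) = -15 + \left(1 + 2 \left(-8\right) \left(-26\right)\right) \left(-33\right) = -15 + \left(1 + 416\right) \left(-33\right) = -15 + 417 \left(-33\right) = -15 - 13761 = -13776$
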